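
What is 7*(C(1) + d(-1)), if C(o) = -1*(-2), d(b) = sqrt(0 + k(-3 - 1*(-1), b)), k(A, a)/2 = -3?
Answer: 14 + 7*I*sqrt(6) ≈ 14.0 + 17.146*I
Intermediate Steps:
k(A, a) = -6 (k(A, a) = 2*(-3) = -6)
d(b) = I*sqrt(6) (d(b) = sqrt(0 - 6) = sqrt(-6) = I*sqrt(6))
C(o) = 2
7*(C(1) + d(-1)) = 7*(2 + I*sqrt(6)) = 14 + 7*I*sqrt(6)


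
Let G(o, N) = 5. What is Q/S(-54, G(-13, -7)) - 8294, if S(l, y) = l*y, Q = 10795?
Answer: -450035/54 ≈ -8334.0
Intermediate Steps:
Q/S(-54, G(-13, -7)) - 8294 = 10795/((-54*5)) - 8294 = 10795/(-270) - 8294 = 10795*(-1/270) - 8294 = -2159/54 - 8294 = -450035/54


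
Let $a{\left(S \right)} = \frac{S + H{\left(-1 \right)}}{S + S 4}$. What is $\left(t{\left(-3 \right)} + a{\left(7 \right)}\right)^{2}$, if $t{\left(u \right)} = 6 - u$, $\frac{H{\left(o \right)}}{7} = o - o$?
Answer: $\frac{2116}{25} \approx 84.64$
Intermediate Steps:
$H{\left(o \right)} = 0$ ($H{\left(o \right)} = 7 \left(o - o\right) = 7 \cdot 0 = 0$)
$a{\left(S \right)} = \frac{1}{5}$ ($a{\left(S \right)} = \frac{S + 0}{S + S 4} = \frac{S}{S + 4 S} = \frac{S}{5 S} = S \frac{1}{5 S} = \frac{1}{5}$)
$\left(t{\left(-3 \right)} + a{\left(7 \right)}\right)^{2} = \left(\left(6 - -3\right) + \frac{1}{5}\right)^{2} = \left(\left(6 + 3\right) + \frac{1}{5}\right)^{2} = \left(9 + \frac{1}{5}\right)^{2} = \left(\frac{46}{5}\right)^{2} = \frac{2116}{25}$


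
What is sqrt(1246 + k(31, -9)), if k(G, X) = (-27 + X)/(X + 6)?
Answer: sqrt(1258) ≈ 35.468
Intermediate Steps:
k(G, X) = (-27 + X)/(6 + X)
sqrt(1246 + k(31, -9)) = sqrt(1246 + (-27 - 9)/(6 - 9)) = sqrt(1246 - 36/(-3)) = sqrt(1246 - 1/3*(-36)) = sqrt(1246 + 12) = sqrt(1258)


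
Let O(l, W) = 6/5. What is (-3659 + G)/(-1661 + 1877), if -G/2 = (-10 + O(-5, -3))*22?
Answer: -5453/360 ≈ -15.147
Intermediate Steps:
O(l, W) = 6/5 (O(l, W) = 6*(⅕) = 6/5)
G = 1936/5 (G = -2*(-10 + 6/5)*22 = -(-88)*22/5 = -2*(-968/5) = 1936/5 ≈ 387.20)
(-3659 + G)/(-1661 + 1877) = (-3659 + 1936/5)/(-1661 + 1877) = -16359/5/216 = -16359/5*1/216 = -5453/360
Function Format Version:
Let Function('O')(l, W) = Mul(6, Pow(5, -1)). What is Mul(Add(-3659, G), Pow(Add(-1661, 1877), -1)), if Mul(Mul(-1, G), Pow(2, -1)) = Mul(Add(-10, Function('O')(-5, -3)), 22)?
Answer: Rational(-5453, 360) ≈ -15.147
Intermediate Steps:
Function('O')(l, W) = Rational(6, 5) (Function('O')(l, W) = Mul(6, Rational(1, 5)) = Rational(6, 5))
G = Rational(1936, 5) (G = Mul(-2, Mul(Add(-10, Rational(6, 5)), 22)) = Mul(-2, Mul(Rational(-44, 5), 22)) = Mul(-2, Rational(-968, 5)) = Rational(1936, 5) ≈ 387.20)
Mul(Add(-3659, G), Pow(Add(-1661, 1877), -1)) = Mul(Add(-3659, Rational(1936, 5)), Pow(Add(-1661, 1877), -1)) = Mul(Rational(-16359, 5), Pow(216, -1)) = Mul(Rational(-16359, 5), Rational(1, 216)) = Rational(-5453, 360)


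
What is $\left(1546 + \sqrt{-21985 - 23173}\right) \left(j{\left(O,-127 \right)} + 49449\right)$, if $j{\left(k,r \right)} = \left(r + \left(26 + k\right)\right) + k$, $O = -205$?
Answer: $75658148 + 48938 i \sqrt{45158} \approx 7.5658 \cdot 10^{7} + 1.04 \cdot 10^{7} i$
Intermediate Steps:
$j{\left(k,r \right)} = 26 + r + 2 k$ ($j{\left(k,r \right)} = \left(26 + k + r\right) + k = 26 + r + 2 k$)
$\left(1546 + \sqrt{-21985 - 23173}\right) \left(j{\left(O,-127 \right)} + 49449\right) = \left(1546 + \sqrt{-21985 - 23173}\right) \left(\left(26 - 127 + 2 \left(-205\right)\right) + 49449\right) = \left(1546 + \sqrt{-45158}\right) \left(\left(26 - 127 - 410\right) + 49449\right) = \left(1546 + i \sqrt{45158}\right) \left(-511 + 49449\right) = \left(1546 + i \sqrt{45158}\right) 48938 = 75658148 + 48938 i \sqrt{45158}$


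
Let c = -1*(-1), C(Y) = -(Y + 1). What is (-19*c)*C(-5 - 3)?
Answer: -133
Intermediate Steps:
C(Y) = -1 - Y (C(Y) = -(1 + Y) = -1 - Y)
c = 1
(-19*c)*C(-5 - 3) = (-19*1)*(-1 - (-5 - 3)) = -19*(-1 - 1*(-8)) = -19*(-1 + 8) = -19*7 = -133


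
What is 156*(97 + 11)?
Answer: 16848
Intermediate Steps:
156*(97 + 11) = 156*108 = 16848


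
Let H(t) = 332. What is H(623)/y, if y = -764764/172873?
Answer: -14348459/191191 ≈ -75.048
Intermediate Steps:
y = -764764/172873 (y = -764764*1/172873 = -764764/172873 ≈ -4.4239)
H(623)/y = 332/(-764764/172873) = 332*(-172873/764764) = -14348459/191191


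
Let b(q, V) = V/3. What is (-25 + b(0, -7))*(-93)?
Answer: 2542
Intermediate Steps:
b(q, V) = V/3 (b(q, V) = V*(⅓) = V/3)
(-25 + b(0, -7))*(-93) = (-25 + (⅓)*(-7))*(-93) = (-25 - 7/3)*(-93) = -82/3*(-93) = 2542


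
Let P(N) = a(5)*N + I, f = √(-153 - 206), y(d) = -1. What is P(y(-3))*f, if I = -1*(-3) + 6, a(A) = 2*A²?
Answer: -41*I*√359 ≈ -776.84*I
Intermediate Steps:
f = I*√359 (f = √(-359) = I*√359 ≈ 18.947*I)
I = 9 (I = 3 + 6 = 9)
P(N) = 9 + 50*N (P(N) = (2*5²)*N + 9 = (2*25)*N + 9 = 50*N + 9 = 9 + 50*N)
P(y(-3))*f = (9 + 50*(-1))*(I*√359) = (9 - 50)*(I*√359) = -41*I*√359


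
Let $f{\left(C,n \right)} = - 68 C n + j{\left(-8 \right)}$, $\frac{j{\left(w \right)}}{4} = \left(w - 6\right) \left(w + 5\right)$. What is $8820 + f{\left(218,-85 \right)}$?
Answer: $1269028$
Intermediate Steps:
$j{\left(w \right)} = 4 \left(-6 + w\right) \left(5 + w\right)$ ($j{\left(w \right)} = 4 \left(w - 6\right) \left(w + 5\right) = 4 \left(-6 + w\right) \left(5 + w\right)$)
$f{\left(C,n \right)} = 168 - 68 C n$ ($f{\left(C,n \right)} = - 68 C n - \left(88 - 256\right) = - 68 C n + \left(-120 + 32 + 4 \cdot 64\right) = - 68 C n + \left(-120 + 32 + 256\right) = - 68 C n + 168 = 168 - 68 C n$)
$8820 + f{\left(218,-85 \right)} = 8820 - \left(-168 + 14824 \left(-85\right)\right) = 8820 + \left(168 + 1260040\right) = 8820 + 1260208 = 1269028$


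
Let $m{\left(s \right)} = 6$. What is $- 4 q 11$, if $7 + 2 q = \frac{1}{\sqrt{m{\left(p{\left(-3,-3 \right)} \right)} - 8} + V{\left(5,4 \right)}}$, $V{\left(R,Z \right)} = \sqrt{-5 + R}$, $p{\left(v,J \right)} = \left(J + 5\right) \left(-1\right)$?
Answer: $154 + 11 i \sqrt{2} \approx 154.0 + 15.556 i$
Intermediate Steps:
$p{\left(v,J \right)} = -5 - J$ ($p{\left(v,J \right)} = \left(5 + J\right) \left(-1\right) = -5 - J$)
$q = - \frac{7}{2} - \frac{i \sqrt{2}}{4}$ ($q = - \frac{7}{2} + \frac{1}{2 \left(\sqrt{6 - 8} + \sqrt{-5 + 5}\right)} = - \frac{7}{2} + \frac{1}{2 \left(\sqrt{-2} + \sqrt{0}\right)} = - \frac{7}{2} + \frac{1}{2 \left(i \sqrt{2} + 0\right)} = - \frac{7}{2} + \frac{1}{2 i \sqrt{2}} = - \frac{7}{2} + \frac{\left(- \frac{1}{2}\right) i \sqrt{2}}{2} = - \frac{7}{2} - \frac{i \sqrt{2}}{4} \approx -3.5 - 0.35355 i$)
$- 4 q 11 = - 4 \left(- \frac{7}{2} - \frac{i \sqrt{2}}{4}\right) 11 = \left(14 + i \sqrt{2}\right) 11 = 154 + 11 i \sqrt{2}$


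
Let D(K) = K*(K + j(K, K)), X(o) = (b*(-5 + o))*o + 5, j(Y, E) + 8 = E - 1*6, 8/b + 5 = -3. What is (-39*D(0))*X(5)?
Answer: 0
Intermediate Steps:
b = -1 (b = 8/(-5 - 3) = 8/(-8) = 8*(-1/8) = -1)
j(Y, E) = -14 + E (j(Y, E) = -8 + (E - 1*6) = -8 + (E - 6) = -8 + (-6 + E) = -14 + E)
X(o) = 5 + o*(5 - o) (X(o) = (-(-5 + o))*o + 5 = (5 - o)*o + 5 = o*(5 - o) + 5 = 5 + o*(5 - o))
D(K) = K*(-14 + 2*K) (D(K) = K*(K + (-14 + K)) = K*(-14 + 2*K))
(-39*D(0))*X(5) = (-78*0*(-7 + 0))*(5 - 1*5**2 + 5*5) = (-78*0*(-7))*(5 - 1*25 + 25) = (-39*0)*(5 - 25 + 25) = 0*5 = 0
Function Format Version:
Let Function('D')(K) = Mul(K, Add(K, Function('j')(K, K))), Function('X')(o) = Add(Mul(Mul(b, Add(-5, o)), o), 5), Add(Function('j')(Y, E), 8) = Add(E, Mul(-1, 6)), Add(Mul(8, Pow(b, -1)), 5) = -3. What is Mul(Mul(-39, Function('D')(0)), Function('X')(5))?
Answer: 0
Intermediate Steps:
b = -1 (b = Mul(8, Pow(Add(-5, -3), -1)) = Mul(8, Pow(-8, -1)) = Mul(8, Rational(-1, 8)) = -1)
Function('j')(Y, E) = Add(-14, E) (Function('j')(Y, E) = Add(-8, Add(E, Mul(-1, 6))) = Add(-8, Add(E, -6)) = Add(-8, Add(-6, E)) = Add(-14, E))
Function('X')(o) = Add(5, Mul(o, Add(5, Mul(-1, o)))) (Function('X')(o) = Add(Mul(Mul(-1, Add(-5, o)), o), 5) = Add(Mul(Add(5, Mul(-1, o)), o), 5) = Add(Mul(o, Add(5, Mul(-1, o))), 5) = Add(5, Mul(o, Add(5, Mul(-1, o)))))
Function('D')(K) = Mul(K, Add(-14, Mul(2, K))) (Function('D')(K) = Mul(K, Add(K, Add(-14, K))) = Mul(K, Add(-14, Mul(2, K))))
Mul(Mul(-39, Function('D')(0)), Function('X')(5)) = Mul(Mul(-39, Mul(2, 0, Add(-7, 0))), Add(5, Mul(-1, Pow(5, 2)), Mul(5, 5))) = Mul(Mul(-39, Mul(2, 0, -7)), Add(5, Mul(-1, 25), 25)) = Mul(Mul(-39, 0), Add(5, -25, 25)) = Mul(0, 5) = 0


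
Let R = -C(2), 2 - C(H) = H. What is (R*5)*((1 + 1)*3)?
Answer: 0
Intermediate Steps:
C(H) = 2 - H
R = 0 (R = -(2 - 1*2) = -(2 - 2) = -1*0 = 0)
(R*5)*((1 + 1)*3) = (0*5)*((1 + 1)*3) = 0*(2*3) = 0*6 = 0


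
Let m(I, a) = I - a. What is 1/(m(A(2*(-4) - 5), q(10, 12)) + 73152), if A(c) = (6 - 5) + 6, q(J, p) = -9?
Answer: 1/73168 ≈ 1.3667e-5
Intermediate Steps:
A(c) = 7 (A(c) = 1 + 6 = 7)
1/(m(A(2*(-4) - 5), q(10, 12)) + 73152) = 1/((7 - 1*(-9)) + 73152) = 1/((7 + 9) + 73152) = 1/(16 + 73152) = 1/73168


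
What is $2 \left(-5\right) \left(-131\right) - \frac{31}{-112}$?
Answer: $\frac{146751}{112} \approx 1310.3$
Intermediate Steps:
$2 \left(-5\right) \left(-131\right) - \frac{31}{-112} = \left(-10\right) \left(-131\right) - - \frac{31}{112} = 1310 + \frac{31}{112} = \frac{146751}{112}$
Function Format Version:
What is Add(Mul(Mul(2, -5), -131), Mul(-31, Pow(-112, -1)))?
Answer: Rational(146751, 112) ≈ 1310.3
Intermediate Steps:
Add(Mul(Mul(2, -5), -131), Mul(-31, Pow(-112, -1))) = Add(Mul(-10, -131), Mul(-31, Rational(-1, 112))) = Add(1310, Rational(31, 112)) = Rational(146751, 112)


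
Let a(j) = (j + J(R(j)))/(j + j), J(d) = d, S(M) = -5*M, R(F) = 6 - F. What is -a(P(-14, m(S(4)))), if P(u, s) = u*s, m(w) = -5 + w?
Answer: -3/350 ≈ -0.0085714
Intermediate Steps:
P(u, s) = s*u
a(j) = 3/j (a(j) = (j + (6 - j))/(j + j) = 6/((2*j)) = 6*(1/(2*j)) = 3/j)
-a(P(-14, m(S(4)))) = -3/((-5 - 5*4)*(-14)) = -3/((-5 - 20)*(-14)) = -3/((-25*(-14))) = -3/350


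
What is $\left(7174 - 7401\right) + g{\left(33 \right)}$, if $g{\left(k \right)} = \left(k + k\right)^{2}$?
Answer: $4129$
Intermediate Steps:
$g{\left(k \right)} = 4 k^{2}$ ($g{\left(k \right)} = \left(2 k\right)^{2} = 4 k^{2}$)
$\left(7174 - 7401\right) + g{\left(33 \right)} = \left(7174 - 7401\right) + 4 \cdot 33^{2} = -227 + 4 \cdot 1089 = -227 + 4356 = 4129$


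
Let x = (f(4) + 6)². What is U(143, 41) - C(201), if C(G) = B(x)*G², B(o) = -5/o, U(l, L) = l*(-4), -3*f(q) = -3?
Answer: 173977/49 ≈ 3550.6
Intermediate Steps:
f(q) = 1 (f(q) = -⅓*(-3) = 1)
U(l, L) = -4*l
x = 49 (x = (1 + 6)² = 7² = 49)
C(G) = -5*G²/49 (C(G) = (-5/49)*G² = (-5*1/49)*G² = -5*G²/49)
U(143, 41) - C(201) = -4*143 - (-5)*201²/49 = -572 - (-5)*40401/49 = -572 - 1*(-202005/49) = -572 + 202005/49 = 173977/49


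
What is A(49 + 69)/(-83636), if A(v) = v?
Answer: -59/41818 ≈ -0.0014109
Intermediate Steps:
A(49 + 69)/(-83636) = (49 + 69)/(-83636) = 118*(-1/83636) = -59/41818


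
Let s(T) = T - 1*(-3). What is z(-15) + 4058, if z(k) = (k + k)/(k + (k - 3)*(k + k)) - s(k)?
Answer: 142448/35 ≈ 4069.9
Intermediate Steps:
s(T) = 3 + T (s(T) = T + 3 = 3 + T)
z(k) = -3 - k + 2*k/(k + 2*k*(-3 + k)) (z(k) = (k + k)/(k + (k - 3)*(k + k)) - (3 + k) = (2*k)/(k + (-3 + k)*(2*k)) + (-3 - k) = (2*k)/(k + 2*k*(-3 + k)) + (-3 - k) = 2*k/(k + 2*k*(-3 + k)) + (-3 - k) = -3 - k + 2*k/(k + 2*k*(-3 + k)))
z(-15) + 4058 = (17 - 1*(-15) - 2*(-15)²)/(-5 + 2*(-15)) + 4058 = (17 + 15 - 2*225)/(-5 - 30) + 4058 = (17 + 15 - 450)/(-35) + 4058 = -1/35*(-418) + 4058 = 418/35 + 4058 = 142448/35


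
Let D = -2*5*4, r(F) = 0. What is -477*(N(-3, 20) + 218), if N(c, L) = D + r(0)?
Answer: -84906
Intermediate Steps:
D = -40 (D = -10*4 = -40)
N(c, L) = -40 (N(c, L) = -40 + 0 = -40)
-477*(N(-3, 20) + 218) = -477*(-40 + 218) = -477*178 = -84906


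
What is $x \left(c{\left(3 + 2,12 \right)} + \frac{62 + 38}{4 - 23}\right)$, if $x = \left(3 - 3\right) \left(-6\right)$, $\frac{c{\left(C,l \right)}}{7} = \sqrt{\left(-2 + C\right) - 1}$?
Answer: $0$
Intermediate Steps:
$c{\left(C,l \right)} = 7 \sqrt{-3 + C}$ ($c{\left(C,l \right)} = 7 \sqrt{\left(-2 + C\right) - 1} = 7 \sqrt{-3 + C}$)
$x = 0$ ($x = 0 \left(-6\right) = 0$)
$x \left(c{\left(3 + 2,12 \right)} + \frac{62 + 38}{4 - 23}\right) = 0 \left(7 \sqrt{-3 + \left(3 + 2\right)} + \frac{62 + 38}{4 - 23}\right) = 0 \left(7 \sqrt{-3 + 5} + \frac{100}{-19}\right) = 0 \left(7 \sqrt{2} + 100 \left(- \frac{1}{19}\right)\right) = 0 \left(7 \sqrt{2} - \frac{100}{19}\right) = 0 \left(- \frac{100}{19} + 7 \sqrt{2}\right) = 0$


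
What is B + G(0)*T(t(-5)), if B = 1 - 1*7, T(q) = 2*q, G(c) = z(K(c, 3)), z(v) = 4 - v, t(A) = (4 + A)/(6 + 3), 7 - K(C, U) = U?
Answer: -6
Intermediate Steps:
K(C, U) = 7 - U
t(A) = 4/9 + A/9 (t(A) = (4 + A)/9 = (4 + A)*(⅑) = 4/9 + A/9)
G(c) = 0 (G(c) = 4 - (7 - 1*3) = 4 - (7 - 3) = 4 - 1*4 = 4 - 4 = 0)
B = -6 (B = 1 - 7 = -6)
B + G(0)*T(t(-5)) = -6 + 0*(2*(4/9 + (⅑)*(-5))) = -6 + 0*(2*(4/9 - 5/9)) = -6 + 0*(2*(-⅑)) = -6 + 0*(-2/9) = -6 + 0 = -6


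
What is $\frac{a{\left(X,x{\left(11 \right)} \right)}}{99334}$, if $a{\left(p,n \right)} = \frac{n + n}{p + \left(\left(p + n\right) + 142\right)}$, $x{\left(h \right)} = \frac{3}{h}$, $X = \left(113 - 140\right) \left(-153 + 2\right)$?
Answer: $\frac{3}{4532560753} \approx 6.6188 \cdot 10^{-10}$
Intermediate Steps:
$X = 4077$ ($X = \left(-27\right) \left(-151\right) = 4077$)
$a{\left(p,n \right)} = \frac{2 n}{142 + n + 2 p}$ ($a{\left(p,n \right)} = \frac{2 n}{p + \left(\left(n + p\right) + 142\right)} = \frac{2 n}{p + \left(142 + n + p\right)} = \frac{2 n}{142 + n + 2 p}$)
$\frac{a{\left(X,x{\left(11 \right)} \right)}}{99334} = \frac{2 \cdot \frac{3}{11} \frac{1}{142 + \frac{3}{11} + 2 \cdot 4077}}{99334} = \frac{2 \cdot 3 \cdot \frac{1}{11}}{142 + 3 \cdot \frac{1}{11} + 8154} \cdot \frac{1}{99334} = 2 \cdot \frac{3}{11} \frac{1}{142 + \frac{3}{11} + 8154} \cdot \frac{1}{99334} = 2 \cdot \frac{3}{11} \frac{1}{\frac{91259}{11}} \cdot \frac{1}{99334} = 2 \cdot \frac{3}{11} \cdot \frac{11}{91259} \cdot \frac{1}{99334} = \frac{6}{91259} \cdot \frac{1}{99334} = \frac{3}{4532560753}$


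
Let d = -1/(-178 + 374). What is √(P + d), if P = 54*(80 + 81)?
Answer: √1704023/14 ≈ 93.242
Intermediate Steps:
P = 8694 (P = 54*161 = 8694)
d = -1/196 ≈ -0.0051020
√(P + d) = √(8694 - 1/196) = √(1704023/196) = √1704023/14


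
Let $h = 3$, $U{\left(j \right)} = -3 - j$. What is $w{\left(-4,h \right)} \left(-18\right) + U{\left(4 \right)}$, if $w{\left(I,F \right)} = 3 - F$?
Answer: $-7$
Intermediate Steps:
$w{\left(-4,h \right)} \left(-18\right) + U{\left(4 \right)} = \left(3 - 3\right) \left(-18\right) - 7 = 0 \left(-18\right) - 7 = 0 - 7 = -7$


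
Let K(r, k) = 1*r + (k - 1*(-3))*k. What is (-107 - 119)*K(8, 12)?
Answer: -42488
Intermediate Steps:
K(r, k) = r + k*(3 + k) (K(r, k) = r + (k + 3)*k = r + (3 + k)*k = r + k*(3 + k))
(-107 - 119)*K(8, 12) = (-107 - 119)*(8 + 12² + 3*12) = -226*(8 + 144 + 36) = -226*188 = -42488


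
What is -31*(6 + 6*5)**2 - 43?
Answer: -40219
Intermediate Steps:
-31*(6 + 6*5)**2 - 43 = -31*(6 + 30)**2 - 43 = -31*36**2 - 43 = -31*1296 - 43 = -40176 - 43 = -40219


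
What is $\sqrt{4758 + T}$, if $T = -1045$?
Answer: $\sqrt{3713} \approx 60.934$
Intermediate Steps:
$\sqrt{4758 + T} = \sqrt{4758 - 1045} = \sqrt{3713}$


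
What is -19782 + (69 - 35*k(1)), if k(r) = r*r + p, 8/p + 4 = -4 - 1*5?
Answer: -256444/13 ≈ -19726.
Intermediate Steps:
p = -8/13 (p = 8/(-4 + (-4 - 1*5)) = 8/(-4 + (-4 - 5)) = 8/(-4 - 9) = 8/(-13) = 8*(-1/13) = -8/13 ≈ -0.61539)
k(r) = -8/13 + r² (k(r) = r*r - 8/13 = r² - 8/13 = -8/13 + r²)
-19782 + (69 - 35*k(1)) = -19782 + (69 - 35*(-8/13 + 1²)) = -19782 + (69 - 35*(-8/13 + 1)) = -19782 + (69 - 35*5/13) = -19782 + (69 - 175/13) = -19782 + 722/13 = -256444/13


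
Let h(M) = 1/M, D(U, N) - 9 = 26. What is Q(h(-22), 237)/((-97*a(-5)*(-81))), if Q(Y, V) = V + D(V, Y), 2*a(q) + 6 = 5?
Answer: -544/7857 ≈ -0.069238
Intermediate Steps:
D(U, N) = 35 (D(U, N) = 9 + 26 = 35)
a(q) = -½ (a(q) = -3 + (½)*5 = -3 + 5/2 = -½)
Q(Y, V) = 35 + V (Q(Y, V) = V + 35 = 35 + V)
Q(h(-22), 237)/((-97*a(-5)*(-81))) = (35 + 237)/((-97*(-½)*(-81))) = 272/(((97/2)*(-81))) = 272/(-7857/2) = 272*(-2/7857) = -544/7857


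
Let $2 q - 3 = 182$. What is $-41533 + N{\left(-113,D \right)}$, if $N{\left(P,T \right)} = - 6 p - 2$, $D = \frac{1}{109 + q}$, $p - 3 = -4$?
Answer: $-41529$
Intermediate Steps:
$q = \frac{185}{2}$ ($q = \frac{3}{2} + \frac{1}{2} \cdot 182 = \frac{3}{2} + 91 = \frac{185}{2} \approx 92.5$)
$p = -1$ ($p = 3 - 4 = -1$)
$D = \frac{2}{403}$ ($D = \frac{1}{109 + \frac{185}{2}} = \frac{1}{\frac{403}{2}} = \frac{2}{403} \approx 0.0049628$)
$N{\left(P,T \right)} = 4$ ($N{\left(P,T \right)} = \left(-6\right) \left(-1\right) - 2 = 6 - 2 = 4$)
$-41533 + N{\left(-113,D \right)} = -41533 + 4 = -41529$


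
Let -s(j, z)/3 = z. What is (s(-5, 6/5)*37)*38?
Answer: -25308/5 ≈ -5061.6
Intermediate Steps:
s(j, z) = -3*z
(s(-5, 6/5)*37)*38 = (-18/5*37)*38 = (-3*6/5*37)*38 = -18/5*37*38 = -666/5*38 = -25308/5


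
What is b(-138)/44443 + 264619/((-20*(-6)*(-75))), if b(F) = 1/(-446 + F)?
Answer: -429256871483/14599525500 ≈ -29.402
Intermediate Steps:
b(-138)/44443 + 264619/((-20*(-6)*(-75))) = 1/(-446 - 138*44443) + 264619/((-20*(-6)*(-75))) = (1/44443)/(-584) + 264619/((120*(-75))) = -1/584*1/44443 + 264619/(-9000) = -1/25954712 + 264619*(-1/9000) = -1/25954712 - 264619/9000 = -429256871483/14599525500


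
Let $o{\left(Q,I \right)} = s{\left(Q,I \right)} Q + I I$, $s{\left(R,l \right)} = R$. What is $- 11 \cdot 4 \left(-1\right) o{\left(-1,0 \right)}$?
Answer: $44$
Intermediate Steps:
$o{\left(Q,I \right)} = I^{2} + Q^{2}$ ($o{\left(Q,I \right)} = Q Q + I I = Q^{2} + I^{2} = I^{2} + Q^{2}$)
$- 11 \cdot 4 \left(-1\right) o{\left(-1,0 \right)} = - 11 \cdot 4 \left(-1\right) \left(0^{2} + \left(-1\right)^{2}\right) = \left(-11\right) \left(-4\right) \left(0 + 1\right) = 44 \cdot 1 = 44$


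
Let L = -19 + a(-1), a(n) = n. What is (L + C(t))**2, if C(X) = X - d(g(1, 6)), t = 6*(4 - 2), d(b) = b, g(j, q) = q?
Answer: 196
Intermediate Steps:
t = 12 (t = 6*2 = 12)
L = -20 (L = -19 - 1 = -20)
C(X) = -6 + X (C(X) = X - 1*6 = X - 6 = -6 + X)
(L + C(t))**2 = (-20 + (-6 + 12))**2 = (-20 + 6)**2 = (-14)**2 = 196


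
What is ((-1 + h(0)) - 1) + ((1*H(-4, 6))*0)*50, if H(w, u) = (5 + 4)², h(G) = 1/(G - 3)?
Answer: -7/3 ≈ -2.3333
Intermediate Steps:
h(G) = 1/(-3 + G)
H(w, u) = 81 (H(w, u) = 9² = 81)
((-1 + h(0)) - 1) + ((1*H(-4, 6))*0)*50 = ((-1 + 1/(-3 + 0)) - 1) + ((1*81)*0)*50 = ((-1 + 1/(-3)) - 1) + (81*0)*50 = ((-1 - ⅓) - 1) + 0*50 = (-4/3 - 1) + 0 = -7/3 + 0 = -7/3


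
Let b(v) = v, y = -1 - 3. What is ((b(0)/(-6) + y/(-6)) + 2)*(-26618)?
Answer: -212944/3 ≈ -70981.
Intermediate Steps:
y = -4
((b(0)/(-6) + y/(-6)) + 2)*(-26618) = ((0/(-6) - 4/(-6)) + 2)*(-26618) = ((0*(-1/6) - 4*(-1/6)) + 2)*(-26618) = ((0 + 2/3) + 2)*(-26618) = (2/3 + 2)*(-26618) = (8/3)*(-26618) = -212944/3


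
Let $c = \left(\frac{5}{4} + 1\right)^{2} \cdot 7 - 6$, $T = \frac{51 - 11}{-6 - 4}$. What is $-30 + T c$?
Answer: $- \frac{591}{4} \approx -147.75$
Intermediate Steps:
$T = -4$ ($T = \frac{40}{-10} = 40 \left(- \frac{1}{10}\right) = -4$)
$c = \frac{471}{16}$ ($c = \left(5 \cdot \frac{1}{4} + 1\right)^{2} \cdot 7 - 6 = \left(\frac{5}{4} + 1\right)^{2} \cdot 7 - 6 = \left(\frac{9}{4}\right)^{2} \cdot 7 - 6 = \frac{81}{16} \cdot 7 - 6 = \frac{567}{16} - 6 = \frac{471}{16} \approx 29.438$)
$-30 + T c = -30 - \frac{471}{4} = - \frac{591}{4}$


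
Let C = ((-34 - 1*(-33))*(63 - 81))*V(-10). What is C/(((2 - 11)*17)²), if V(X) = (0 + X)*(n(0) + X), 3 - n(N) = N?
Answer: 140/2601 ≈ 0.053825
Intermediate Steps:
n(N) = 3 - N
V(X) = X*(3 + X) (V(X) = (0 + X)*((3 - 1*0) + X) = X*((3 + 0) + X) = X*(3 + X))
C = 1260 (C = ((-34 - 1*(-33))*(63 - 81))*(-10*(3 - 10)) = ((-34 + 33)*(-18))*(-10*(-7)) = -1*(-18)*70 = 18*70 = 1260)
C/(((2 - 11)*17)²) = 1260/(((2 - 11)*17)²) = 1260/((-9*17)²) = 1260/((-153)²) = 1260/23409 = 1260*(1/23409) = 140/2601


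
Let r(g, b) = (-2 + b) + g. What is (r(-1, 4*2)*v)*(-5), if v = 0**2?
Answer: 0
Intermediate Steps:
v = 0
r(g, b) = -2 + b + g
(r(-1, 4*2)*v)*(-5) = ((-2 + 4*2 - 1)*0)*(-5) = ((-2 + 8 - 1)*0)*(-5) = (5*0)*(-5) = 0*(-5) = 0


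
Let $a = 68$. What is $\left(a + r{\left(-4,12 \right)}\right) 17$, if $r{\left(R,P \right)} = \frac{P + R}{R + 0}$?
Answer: $1122$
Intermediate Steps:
$r{\left(R,P \right)} = \frac{P + R}{R}$
$\left(a + r{\left(-4,12 \right)}\right) 17 = \left(68 + \frac{12 - 4}{-4}\right) 17 = \left(68 - 2\right) 17 = 66 \cdot 17 = 1122$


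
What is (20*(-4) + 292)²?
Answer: 44944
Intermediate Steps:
(20*(-4) + 292)² = (-80 + 292)² = 212² = 44944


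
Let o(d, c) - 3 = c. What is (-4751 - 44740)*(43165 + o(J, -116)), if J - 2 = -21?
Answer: -2130686532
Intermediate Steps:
J = -19 (J = 2 - 21 = -19)
o(d, c) = 3 + c
(-4751 - 44740)*(43165 + o(J, -116)) = (-4751 - 44740)*(43165 + (3 - 116)) = -49491*(43165 - 113) = -49491*43052 = -2130686532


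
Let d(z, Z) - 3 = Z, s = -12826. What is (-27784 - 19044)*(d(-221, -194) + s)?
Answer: 609560076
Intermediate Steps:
d(z, Z) = 3 + Z
(-27784 - 19044)*(d(-221, -194) + s) = (-27784 - 19044)*((3 - 194) - 12826) = -46828*(-191 - 12826) = -46828*(-13017) = 609560076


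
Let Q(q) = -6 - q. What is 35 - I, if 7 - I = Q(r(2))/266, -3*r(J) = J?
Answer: 11164/399 ≈ 27.980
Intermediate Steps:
r(J) = -J/3
I = 2801/399 (I = 7 - (-6 - (-1)*2/3)/266 = 7 - (-6 - 1*(-2/3))/266 = 7 - (-6 + 2/3)/266 = 7 - (-16)/(3*266) = 7 - 1*(-8/399) = 7 + 8/399 = 2801/399 ≈ 7.0201)
35 - I = 35 - 1*2801/399 = 35 - 2801/399 = 11164/399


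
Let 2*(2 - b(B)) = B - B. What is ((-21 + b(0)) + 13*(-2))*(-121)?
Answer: 5445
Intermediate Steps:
b(B) = 2 (b(B) = 2 - (B - B)/2 = 2 - ½*0 = 2 + 0 = 2)
((-21 + b(0)) + 13*(-2))*(-121) = ((-21 + 2) + 13*(-2))*(-121) = (-19 - 26)*(-121) = -45*(-121) = 5445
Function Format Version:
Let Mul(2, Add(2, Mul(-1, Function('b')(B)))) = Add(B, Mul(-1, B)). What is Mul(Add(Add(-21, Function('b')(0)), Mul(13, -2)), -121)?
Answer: 5445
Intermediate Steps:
Function('b')(B) = 2 (Function('b')(B) = Add(2, Mul(Rational(-1, 2), Add(B, Mul(-1, B)))) = Add(2, Mul(Rational(-1, 2), 0)) = Add(2, 0) = 2)
Mul(Add(Add(-21, Function('b')(0)), Mul(13, -2)), -121) = Mul(Add(Add(-21, 2), Mul(13, -2)), -121) = Mul(Add(-19, -26), -121) = Mul(-45, -121) = 5445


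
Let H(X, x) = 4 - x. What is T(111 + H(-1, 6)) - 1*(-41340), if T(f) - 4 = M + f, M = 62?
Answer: 41515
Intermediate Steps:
T(f) = 66 + f (T(f) = 4 + (62 + f) = 66 + f)
T(111 + H(-1, 6)) - 1*(-41340) = (66 + (111 + (4 - 1*6))) - 1*(-41340) = (66 + (111 + (4 - 6))) + 41340 = (66 + (111 - 2)) + 41340 = (66 + 109) + 41340 = 175 + 41340 = 41515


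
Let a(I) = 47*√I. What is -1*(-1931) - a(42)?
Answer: 1931 - 47*√42 ≈ 1626.4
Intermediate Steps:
-1*(-1931) - a(42) = -1*(-1931) - 47*√42 = 1931 - 47*√42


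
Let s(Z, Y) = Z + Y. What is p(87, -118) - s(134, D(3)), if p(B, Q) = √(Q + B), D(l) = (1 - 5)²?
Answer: -150 + I*√31 ≈ -150.0 + 5.5678*I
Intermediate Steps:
D(l) = 16 (D(l) = (-4)² = 16)
p(B, Q) = √(B + Q)
s(Z, Y) = Y + Z
p(87, -118) - s(134, D(3)) = √(87 - 118) - (16 + 134) = √(-31) - 1*150 = I*√31 - 150 = -150 + I*√31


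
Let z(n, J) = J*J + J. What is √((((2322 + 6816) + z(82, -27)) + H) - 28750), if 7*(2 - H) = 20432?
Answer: 2*I*√267379/7 ≈ 147.74*I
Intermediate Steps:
H = -20418/7 (H = 2 - ⅐*20432 = 2 - 20432/7 = -20418/7 ≈ -2916.9)
z(n, J) = J + J² (z(n, J) = J² + J = J + J²)
√((((2322 + 6816) + z(82, -27)) + H) - 28750) = √((((2322 + 6816) - 27*(1 - 27)) - 20418/7) - 28750) = √(((9138 - 27*(-26)) - 20418/7) - 28750) = √(((9138 + 702) - 20418/7) - 28750) = √((9840 - 20418/7) - 28750) = √(48462/7 - 28750) = √(-152788/7) = 2*I*√267379/7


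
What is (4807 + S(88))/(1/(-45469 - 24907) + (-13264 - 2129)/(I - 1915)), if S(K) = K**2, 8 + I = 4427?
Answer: -138234756044/67706267 ≈ -2041.7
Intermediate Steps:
I = 4419 (I = -8 + 4427 = 4419)
(4807 + S(88))/(1/(-45469 - 24907) + (-13264 - 2129)/(I - 1915)) = (4807 + 88**2)/(1/(-45469 - 24907) + (-13264 - 2129)/(4419 - 1915)) = (4807 + 7744)/(1/(-70376) - 15393/2504) = 12551/(-1/70376 - 15393*1/2504) = 12551/(-1/70376 - 15393/2504) = 12551/(-67706267/11013844) = 12551*(-11013844/67706267) = -138234756044/67706267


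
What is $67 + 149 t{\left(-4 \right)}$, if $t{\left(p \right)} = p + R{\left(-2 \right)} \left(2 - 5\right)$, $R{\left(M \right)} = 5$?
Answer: $-2764$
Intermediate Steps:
$t{\left(p \right)} = -15 + p$ ($t{\left(p \right)} = p + 5 \left(2 - 5\right) = p + 5 \left(-3\right) = p - 15 = -15 + p$)
$67 + 149 t{\left(-4 \right)} = 67 + 149 \left(-15 - 4\right) = 67 + 149 \left(-19\right) = 67 - 2831 = -2764$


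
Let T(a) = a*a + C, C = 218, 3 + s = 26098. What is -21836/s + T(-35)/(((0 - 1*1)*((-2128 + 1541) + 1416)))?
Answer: -55757129/21632755 ≈ -2.5774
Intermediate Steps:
s = 26095 (s = -3 + 26098 = 26095)
T(a) = 218 + a**2 (T(a) = a*a + 218 = a**2 + 218 = 218 + a**2)
-21836/s + T(-35)/(((0 - 1*1)*((-2128 + 1541) + 1416))) = -21836/26095 + (218 + (-35)**2)/(((0 - 1*1)*((-2128 + 1541) + 1416))) = -21836*1/26095 + (218 + 1225)/(((0 - 1)*(-587 + 1416))) = -21836/26095 + 1443/((-1*829)) = -21836/26095 + 1443/(-829) = -21836/26095 + 1443*(-1/829) = -21836/26095 - 1443/829 = -55757129/21632755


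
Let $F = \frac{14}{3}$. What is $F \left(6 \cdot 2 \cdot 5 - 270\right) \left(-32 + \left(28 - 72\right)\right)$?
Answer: $74480$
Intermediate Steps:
$F = \frac{14}{3}$ ($F = 14 \cdot \frac{1}{3} = \frac{14}{3} \approx 4.6667$)
$F \left(6 \cdot 2 \cdot 5 - 270\right) \left(-32 + \left(28 - 72\right)\right) = \frac{14 \left(6 \cdot 2 \cdot 5 - 270\right) \left(-32 + \left(28 - 72\right)\right)}{3} = \frac{14 \left(12 \cdot 5 - 270\right) \left(-32 - 44\right)}{3} = \frac{14 \left(60 - 270\right) \left(-76\right)}{3} = \frac{14 \left(\left(-210\right) \left(-76\right)\right)}{3} = \frac{14}{3} \cdot 15960 = 74480$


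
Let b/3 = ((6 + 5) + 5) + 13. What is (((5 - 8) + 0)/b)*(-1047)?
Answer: 1047/29 ≈ 36.103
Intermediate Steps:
b = 87 (b = 3*(((6 + 5) + 5) + 13) = 3*((11 + 5) + 13) = 3*(16 + 13) = 3*29 = 87)
(((5 - 8) + 0)/b)*(-1047) = (((5 - 8) + 0)/87)*(-1047) = ((-3 + 0)*(1/87))*(-1047) = -3*1/87*(-1047) = -1/29*(-1047) = 1047/29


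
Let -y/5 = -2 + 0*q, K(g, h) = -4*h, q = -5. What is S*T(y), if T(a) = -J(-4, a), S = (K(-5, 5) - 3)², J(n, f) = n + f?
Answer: -3174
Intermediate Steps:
J(n, f) = f + n
y = 10 (y = -5*(-2 + 0*(-5)) = -5*(-2 + 0) = -5*(-2) = 10)
S = 529 (S = (-4*5 - 3)² = (-20 - 3)² = (-23)² = 529)
T(a) = 4 - a (T(a) = -(a - 4) = -(-4 + a) = 4 - a)
S*T(y) = 529*(4 - 1*10) = 529*(4 - 10) = 529*(-6) = -3174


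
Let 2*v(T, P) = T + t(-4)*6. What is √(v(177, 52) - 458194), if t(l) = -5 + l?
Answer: I*√1832530/2 ≈ 676.85*I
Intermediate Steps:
v(T, P) = -27 + T/2 (v(T, P) = (T + (-5 - 4)*6)/2 = (T - 9*6)/2 = (T - 54)/2 = (-54 + T)/2 = -27 + T/2)
√(v(177, 52) - 458194) = √((-27 + (½)*177) - 458194) = √((-27 + 177/2) - 458194) = √(123/2 - 458194) = √(-916265/2) = I*√1832530/2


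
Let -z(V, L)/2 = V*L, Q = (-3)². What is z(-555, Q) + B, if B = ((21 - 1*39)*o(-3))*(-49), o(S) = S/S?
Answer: 10872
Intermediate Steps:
o(S) = 1
Q = 9
z(V, L) = -2*L*V (z(V, L) = -2*V*L = -2*L*V)
B = 882 (B = ((21 - 1*39)*1)*(-49) = ((21 - 39)*1)*(-49) = -18*1*(-49) = -18*(-49) = 882)
z(-555, Q) + B = -2*9*(-555) + 882 = 9990 + 882 = 10872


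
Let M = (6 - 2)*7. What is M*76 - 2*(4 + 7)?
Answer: 2106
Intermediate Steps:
M = 28 (M = 4*7 = 28)
M*76 - 2*(4 + 7) = 28*76 - 2*(4 + 7) = 2128 - 2*11 = 2128 - 22 = 2106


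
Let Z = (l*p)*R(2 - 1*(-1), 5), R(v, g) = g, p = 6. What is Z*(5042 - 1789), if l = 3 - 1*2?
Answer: 97590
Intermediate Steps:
l = 1 (l = 3 - 2 = 1)
Z = 30 (Z = (1*6)*5 = 6*5 = 30)
Z*(5042 - 1789) = 30*(5042 - 1789) = 30*3253 = 97590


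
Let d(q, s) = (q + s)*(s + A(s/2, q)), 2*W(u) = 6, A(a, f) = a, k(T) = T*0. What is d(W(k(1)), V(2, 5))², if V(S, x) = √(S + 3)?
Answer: 315/2 + 135*√5/2 ≈ 308.43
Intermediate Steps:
k(T) = 0
W(u) = 3 (W(u) = (½)*6 = 3)
V(S, x) = √(3 + S)
d(q, s) = 3*s*(q + s)/2 (d(q, s) = (q + s)*(s + s/2) = (q + s)*(3*s/2) = 3*s*(q + s)/2)
d(W(k(1)), V(2, 5))² = (3*√(3 + 2)*(3 + √(3 + 2))/2)² = (3*√5*(3 + √5)/2)² = 45*(3 + √5)²/4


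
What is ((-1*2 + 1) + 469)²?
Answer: 219024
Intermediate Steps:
((-1*2 + 1) + 469)² = ((-2 + 1) + 469)² = (-1 + 469)² = 468² = 219024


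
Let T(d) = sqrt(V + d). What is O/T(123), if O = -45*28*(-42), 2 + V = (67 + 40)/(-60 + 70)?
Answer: 17640*sqrt(13170)/439 ≈ 4611.3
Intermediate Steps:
V = 87/10 (V = -2 + (67 + 40)/(-60 + 70) = -2 + 107/10 = 87/10 ≈ 8.7000)
O = 52920 (O = -1260*(-42) = 52920)
T(d) = sqrt(87/10 + d)
O/T(123) = 52920/((sqrt(870 + 100*123)/10)) = 52920/((sqrt(870 + 12300)/10)) = 52920/((sqrt(13170)/10)) = 52920*(sqrt(13170)/1317) = 17640*sqrt(13170)/439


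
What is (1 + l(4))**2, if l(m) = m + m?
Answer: 81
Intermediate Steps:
l(m) = 2*m
(1 + l(4))**2 = (1 + 2*4)**2 = (1 + 8)**2 = 9**2 = 81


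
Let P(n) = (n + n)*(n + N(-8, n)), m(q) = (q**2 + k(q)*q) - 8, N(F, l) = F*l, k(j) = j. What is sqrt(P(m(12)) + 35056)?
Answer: 4*I*sqrt(66409) ≈ 1030.8*I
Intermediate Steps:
m(q) = -8 + 2*q**2 (m(q) = (q**2 + q*q) - 8 = (q**2 + q**2) - 8 = 2*q**2 - 8 = -8 + 2*q**2)
P(n) = -14*n**2 (P(n) = (n + n)*(n - 8*n) = (2*n)*(-7*n) = -14*n**2)
sqrt(P(m(12)) + 35056) = sqrt(-14*(-8 + 2*12**2)**2 + 35056) = sqrt(-14*(-8 + 2*144)**2 + 35056) = sqrt(-14*(-8 + 288)**2 + 35056) = sqrt(-14*280**2 + 35056) = sqrt(-14*78400 + 35056) = sqrt(-1097600 + 35056) = sqrt(-1062544) = 4*I*sqrt(66409)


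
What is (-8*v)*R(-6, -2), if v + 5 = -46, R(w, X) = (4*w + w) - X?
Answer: -11424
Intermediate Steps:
R(w, X) = -X + 5*w (R(w, X) = 5*w - X = -X + 5*w)
v = -51 (v = -5 - 46 = -51)
(-8*v)*R(-6, -2) = (-8*(-51))*(-1*(-2) + 5*(-6)) = 408*(2 - 30) = 408*(-28) = -11424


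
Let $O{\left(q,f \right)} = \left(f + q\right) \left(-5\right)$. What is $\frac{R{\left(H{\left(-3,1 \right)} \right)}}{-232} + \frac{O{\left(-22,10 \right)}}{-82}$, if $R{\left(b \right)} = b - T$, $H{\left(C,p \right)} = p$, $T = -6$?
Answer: $- \frac{7247}{9512} \approx -0.76188$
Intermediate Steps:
$R{\left(b \right)} = 6 + b$ ($R{\left(b \right)} = b - -6 = b + 6 = 6 + b$)
$O{\left(q,f \right)} = - 5 f - 5 q$
$\frac{R{\left(H{\left(-3,1 \right)} \right)}}{-232} + \frac{O{\left(-22,10 \right)}}{-82} = \frac{6 + 1}{-232} + \frac{\left(-5\right) 10 - -110}{-82} = 7 \left(- \frac{1}{232}\right) + \left(-50 + 110\right) \left(- \frac{1}{82}\right) = - \frac{7}{232} + 60 \left(- \frac{1}{82}\right) = - \frac{7}{232} - \frac{30}{41} = - \frac{7247}{9512}$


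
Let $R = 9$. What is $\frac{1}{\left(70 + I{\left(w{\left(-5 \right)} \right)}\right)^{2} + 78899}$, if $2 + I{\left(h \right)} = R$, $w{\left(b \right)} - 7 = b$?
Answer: $\frac{1}{84828} \approx 1.1789 \cdot 10^{-5}$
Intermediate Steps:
$w{\left(b \right)} = 7 + b$
$I{\left(h \right)} = 7$ ($I{\left(h \right)} = -2 + 9 = 7$)
$\frac{1}{\left(70 + I{\left(w{\left(-5 \right)} \right)}\right)^{2} + 78899} = \frac{1}{\left(70 + 7\right)^{2} + 78899} = \frac{1}{77^{2} + 78899} = \frac{1}{5929 + 78899} = \frac{1}{84828}$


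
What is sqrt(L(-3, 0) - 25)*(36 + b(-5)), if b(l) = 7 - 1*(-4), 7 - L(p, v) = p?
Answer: 47*I*sqrt(15) ≈ 182.03*I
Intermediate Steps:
L(p, v) = 7 - p
b(l) = 11 (b(l) = 7 + 4 = 11)
sqrt(L(-3, 0) - 25)*(36 + b(-5)) = sqrt((7 - 1*(-3)) - 25)*(36 + 11) = sqrt((7 + 3) - 25)*47 = sqrt(10 - 25)*47 = sqrt(-15)*47 = (I*sqrt(15))*47 = 47*I*sqrt(15)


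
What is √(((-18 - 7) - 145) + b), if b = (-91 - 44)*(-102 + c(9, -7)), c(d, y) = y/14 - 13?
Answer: √61690/2 ≈ 124.19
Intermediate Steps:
c(d, y) = -13 + y/14 (c(d, y) = y/14 - 13 = -13 + y/14)
b = 31185/2 (b = (-91 - 44)*(-102 + (-13 + (1/14)*(-7))) = -135*(-102 + (-13 - ½)) = -135*(-102 - 27/2) = -135*(-231/2) = 31185/2 ≈ 15593.)
√(((-18 - 7) - 145) + b) = √(((-18 - 7) - 145) + 31185/2) = √((-25 - 145) + 31185/2) = √(-170 + 31185/2) = √(30845/2) = √61690/2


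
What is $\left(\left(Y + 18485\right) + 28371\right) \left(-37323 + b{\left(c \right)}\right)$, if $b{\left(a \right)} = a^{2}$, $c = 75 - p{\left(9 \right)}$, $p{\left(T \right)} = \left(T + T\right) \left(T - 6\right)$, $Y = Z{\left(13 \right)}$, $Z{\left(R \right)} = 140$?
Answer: $-1733306472$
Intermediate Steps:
$Y = 140$
$p{\left(T \right)} = 2 T \left(-6 + T\right)$
$c = 21$ ($c = 75 - 2 \cdot 9 \left(-6 + 9\right) = 75 - 2 \cdot 9 \cdot 3 = 75 - 54 = 21$)
$\left(\left(Y + 18485\right) + 28371\right) \left(-37323 + b{\left(c \right)}\right) = \left(\left(140 + 18485\right) + 28371\right) \left(-37323 + 21^{2}\right) = \left(18625 + 28371\right) \left(-37323 + 441\right) = 46996 \left(-36882\right) = -1733306472$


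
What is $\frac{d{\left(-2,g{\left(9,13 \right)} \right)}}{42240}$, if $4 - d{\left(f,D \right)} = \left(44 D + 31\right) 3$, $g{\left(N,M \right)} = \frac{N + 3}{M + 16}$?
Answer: $- \frac{833}{244992} \approx -0.0034001$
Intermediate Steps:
$g{\left(N,M \right)} = \frac{3 + N}{16 + M}$
$d{\left(f,D \right)} = -89 - 132 D$ ($d{\left(f,D \right)} = 4 - \left(44 D + 31\right) 3 = 4 - \left(31 + 44 D\right) 3 = 4 - \left(93 + 132 D\right) = -89 - 132 D$)
$\frac{d{\left(-2,g{\left(9,13 \right)} \right)}}{42240} = \frac{-89 - 132 \frac{3 + 9}{16 + 13}}{42240} = \left(-89 - 132 \cdot \frac{1}{29} \cdot 12\right) \frac{1}{42240} = \left(-89 - \frac{1584}{29}\right) \frac{1}{42240} = \left(- \frac{4165}{29}\right) \frac{1}{42240} = - \frac{833}{244992}$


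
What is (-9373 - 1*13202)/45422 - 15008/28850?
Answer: -666491063/655212350 ≈ -1.0172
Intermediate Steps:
(-9373 - 1*13202)/45422 - 15008/28850 = (-9373 - 13202)*(1/45422) - 15008*1/28850 = -22575*1/45422 - 7504/14425 = -22575/45422 - 7504/14425 = -666491063/655212350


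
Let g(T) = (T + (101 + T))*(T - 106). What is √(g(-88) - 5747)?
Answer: √8803 ≈ 93.824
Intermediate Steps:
g(T) = (-106 + T)*(101 + 2*T) (g(T) = (101 + 2*T)*(-106 + T) = (-106 + T)*(101 + 2*T))
√(g(-88) - 5747) = √((-10706 - 111*(-88) + 2*(-88)²) - 5747) = √((-10706 + 9768 + 2*7744) - 5747) = √((-10706 + 9768 + 15488) - 5747) = √(14550 - 5747) = √8803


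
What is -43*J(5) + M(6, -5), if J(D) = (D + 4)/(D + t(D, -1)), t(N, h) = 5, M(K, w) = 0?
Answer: -387/10 ≈ -38.700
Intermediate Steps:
J(D) = (4 + D)/(5 + D) (J(D) = (D + 4)/(D + 5) = (4 + D)/(5 + D))
-43*J(5) + M(6, -5) = -43*(4 + 5)/(5 + 5) + 0 = -43*9/10 + 0 = -387/10 + 0 = -387/10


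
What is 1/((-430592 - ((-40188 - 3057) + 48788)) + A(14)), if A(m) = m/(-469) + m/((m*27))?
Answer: -1809/788968202 ≈ -2.2929e-6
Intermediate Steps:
A(m) = 1/27 - m/469 (A(m) = m*(-1/469) + m/((27*m)) = -m/469 + m*(1/(27*m)) = -m/469 + 1/27 = 1/27 - m/469)
1/((-430592 - ((-40188 - 3057) + 48788)) + A(14)) = 1/((-430592 - ((-40188 - 3057) + 48788)) + (1/27 - 1/469*14)) = 1/((-430592 - (-43245 + 48788)) + (1/27 - 2/67)) = 1/((-430592 - 1*5543) + 13/1809) = 1/((-430592 - 5543) + 13/1809) = 1/(-436135 + 13/1809) = 1/(-788968202/1809) = -1809/788968202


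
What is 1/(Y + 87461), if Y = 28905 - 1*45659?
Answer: 1/70707 ≈ 1.4143e-5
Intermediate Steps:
Y = -16754 (Y = 28905 - 45659 = -16754)
1/(Y + 87461) = 1/(-16754 + 87461) = 1/70707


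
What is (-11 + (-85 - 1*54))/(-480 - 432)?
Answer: 25/152 ≈ 0.16447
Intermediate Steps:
(-11 + (-85 - 1*54))/(-480 - 432) = (-11 + (-85 - 54))/(-912) = (-11 - 139)*(-1/912) = -150*(-1/912) = 25/152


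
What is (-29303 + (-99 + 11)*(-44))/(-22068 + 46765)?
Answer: -25431/24697 ≈ -1.0297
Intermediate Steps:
(-29303 + (-99 + 11)*(-44))/(-22068 + 46765) = (-29303 - 88*(-44))/24697 = (-29303 + 3872)*(1/24697) = -25431*1/24697 = -25431/24697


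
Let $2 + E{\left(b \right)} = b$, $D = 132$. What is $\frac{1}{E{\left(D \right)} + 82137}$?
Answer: $\frac{1}{82267} \approx 1.2156 \cdot 10^{-5}$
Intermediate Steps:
$E{\left(b \right)} = -2 + b$
$\frac{1}{E{\left(D \right)} + 82137} = \frac{1}{\left(-2 + 132\right) + 82137} = \frac{1}{130 + 82137} = \frac{1}{82267}$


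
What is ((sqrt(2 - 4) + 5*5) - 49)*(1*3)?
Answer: -72 + 3*I*sqrt(2) ≈ -72.0 + 4.2426*I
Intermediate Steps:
((sqrt(2 - 4) + 5*5) - 49)*(1*3) = ((sqrt(-2) + 25) - 49)*3 = ((I*sqrt(2) + 25) - 49)*3 = ((25 + I*sqrt(2)) - 49)*3 = (-24 + I*sqrt(2))*3 = -72 + 3*I*sqrt(2)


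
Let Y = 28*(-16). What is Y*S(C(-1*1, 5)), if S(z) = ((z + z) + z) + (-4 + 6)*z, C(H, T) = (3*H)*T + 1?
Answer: 31360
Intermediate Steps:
C(H, T) = 1 + 3*H*T (C(H, T) = 3*H*T + 1 = 1 + 3*H*T)
Y = -448
S(z) = 5*z (S(z) = (2*z + z) + 2*z = 3*z + 2*z = 5*z)
Y*S(C(-1*1, 5)) = -2240*(1 + 3*(-1*1)*5) = -2240*(1 + 3*(-1)*5) = -2240*(1 - 15) = -2240*(-14) = -448*(-70) = 31360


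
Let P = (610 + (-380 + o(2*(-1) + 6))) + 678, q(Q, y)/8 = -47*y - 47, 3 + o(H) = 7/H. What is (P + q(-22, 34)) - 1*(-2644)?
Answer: -38437/4 ≈ -9609.3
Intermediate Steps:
o(H) = -3 + 7/H
q(Q, y) = -376 - 376*y (q(Q, y) = 8*(-47*y - 47) = 8*(-47 - 47*y) = -376 - 376*y)
P = 3627/4 (P = (610 + (-380 + (-3 + 7/(2*(-1) + 6)))) + 678 = (610 + (-380 + (-3 + 7/(-2 + 6)))) + 678 = (610 + (-380 + (-3 + 7/4))) + 678 = (610 + (-380 - 5/4)) + 678 = (610 - 1525/4) + 678 = 915/4 + 678 = 3627/4 ≈ 906.75)
(P + q(-22, 34)) - 1*(-2644) = (3627/4 + (-376 - 376*34)) - 1*(-2644) = (3627/4 + (-376 - 12784)) + 2644 = (3627/4 - 13160) + 2644 = -49013/4 + 2644 = -38437/4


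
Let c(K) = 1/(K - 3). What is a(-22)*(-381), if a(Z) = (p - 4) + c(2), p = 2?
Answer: 1143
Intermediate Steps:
c(K) = 1/(-3 + K)
a(Z) = -3 (a(Z) = (2 - 4) + 1/(-3 + 2) = -2 + 1/(-1) = -2 - 1 = -3)
a(-22)*(-381) = -3*(-381) = 1143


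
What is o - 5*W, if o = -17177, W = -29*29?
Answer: -12972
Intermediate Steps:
W = -841
o - 5*W = -17177 - 5*(-841) = -17177 + 4205 = -12972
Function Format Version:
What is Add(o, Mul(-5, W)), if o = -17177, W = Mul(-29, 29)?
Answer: -12972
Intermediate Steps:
W = -841
Add(o, Mul(-5, W)) = Add(-17177, Mul(-5, -841)) = Add(-17177, 4205) = -12972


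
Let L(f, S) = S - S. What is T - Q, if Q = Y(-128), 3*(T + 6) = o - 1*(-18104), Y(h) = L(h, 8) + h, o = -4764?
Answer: 13706/3 ≈ 4568.7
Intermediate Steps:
L(f, S) = 0
Y(h) = h (Y(h) = 0 + h = h)
T = 13322/3 (T = -6 + (-4764 - 1*(-18104))/3 = -6 + (-4764 + 18104)/3 = -6 + (⅓)*13340 = -6 + 13340/3 = 13322/3 ≈ 4440.7)
Q = -128
T - Q = 13322/3 - 1*(-128) = 13322/3 + 128 = 13706/3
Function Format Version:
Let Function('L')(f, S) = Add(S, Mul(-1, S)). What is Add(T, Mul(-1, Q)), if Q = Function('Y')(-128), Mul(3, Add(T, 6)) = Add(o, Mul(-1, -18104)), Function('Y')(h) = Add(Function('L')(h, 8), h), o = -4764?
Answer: Rational(13706, 3) ≈ 4568.7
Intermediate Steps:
Function('L')(f, S) = 0
Function('Y')(h) = h (Function('Y')(h) = Add(0, h) = h)
T = Rational(13322, 3) (T = Add(-6, Mul(Rational(1, 3), Add(-4764, Mul(-1, -18104)))) = Add(-6, Mul(Rational(1, 3), Add(-4764, 18104))) = Add(-6, Mul(Rational(1, 3), 13340)) = Add(-6, Rational(13340, 3)) = Rational(13322, 3) ≈ 4440.7)
Q = -128
Add(T, Mul(-1, Q)) = Add(Rational(13322, 3), Mul(-1, -128)) = Add(Rational(13322, 3), 128) = Rational(13706, 3)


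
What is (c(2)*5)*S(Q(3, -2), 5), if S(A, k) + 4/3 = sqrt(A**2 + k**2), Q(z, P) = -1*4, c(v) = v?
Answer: -40/3 + 10*sqrt(41) ≈ 50.698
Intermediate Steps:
Q(z, P) = -4
S(A, k) = -4/3 + sqrt(A**2 + k**2)
(c(2)*5)*S(Q(3, -2), 5) = (2*5)*(-4/3 + sqrt((-4)**2 + 5**2)) = 10*(-4/3 + sqrt(16 + 25)) = 10*(-4/3 + sqrt(41)) = -40/3 + 10*sqrt(41)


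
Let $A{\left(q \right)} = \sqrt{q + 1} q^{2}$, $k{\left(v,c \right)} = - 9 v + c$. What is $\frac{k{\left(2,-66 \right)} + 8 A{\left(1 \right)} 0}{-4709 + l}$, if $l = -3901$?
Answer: $\frac{2}{205} \approx 0.0097561$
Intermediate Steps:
$k{\left(v,c \right)} = c - 9 v$
$A{\left(q \right)} = q^{2} \sqrt{1 + q}$ ($A{\left(q \right)} = \sqrt{1 + q} q^{2} = q^{2} \sqrt{1 + q}$)
$\frac{k{\left(2,-66 \right)} + 8 A{\left(1 \right)} 0}{-4709 + l} = \frac{\left(-66 - 18\right) + 8 \cdot 1^{2} \sqrt{1 + 1} \cdot 0}{-4709 - 3901} = \frac{\left(-66 - 18\right) + 8 \cdot 1 \sqrt{2} \cdot 0}{-8610} = \left(-84 + 8 \sqrt{2} \cdot 0\right) \left(- \frac{1}{8610}\right) = \left(-84 + 0\right) \left(- \frac{1}{8610}\right) = \left(-84\right) \left(- \frac{1}{8610}\right) = \frac{2}{205}$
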